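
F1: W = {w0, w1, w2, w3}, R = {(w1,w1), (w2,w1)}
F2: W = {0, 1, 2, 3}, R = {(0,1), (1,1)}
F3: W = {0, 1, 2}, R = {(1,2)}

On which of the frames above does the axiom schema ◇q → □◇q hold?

Frame correspondent (Sahlqvist): ∀x ∀y ∀z (Rxy ∧ Rxz → Ryz) — i.e. the Euclidean property.
F1: holds.
F2: holds.
F3: fails — R12 and R12 but not R22.
Valid on: F1, F2.

F1, F2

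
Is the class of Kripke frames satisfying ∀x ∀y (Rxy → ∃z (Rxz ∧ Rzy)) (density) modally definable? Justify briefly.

Yes: it is density, defined by the C4 schema □□p → □p.

Yes, by □□p → □p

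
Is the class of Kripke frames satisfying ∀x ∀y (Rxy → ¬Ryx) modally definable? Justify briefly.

Modal frame validity is preserved under surjective bounded morphisms.
The 3-cycle (worlds 0,1,2 with 0→1→2→0) is asymmetric. Mapping every world to a single reflexive point • is a surjective bounded morphism, and the reflexive point is not asymmetric (R•• but asymmetry requires ¬R••).
Hence asymmetry is not modally definable.

Not definable by any modal formula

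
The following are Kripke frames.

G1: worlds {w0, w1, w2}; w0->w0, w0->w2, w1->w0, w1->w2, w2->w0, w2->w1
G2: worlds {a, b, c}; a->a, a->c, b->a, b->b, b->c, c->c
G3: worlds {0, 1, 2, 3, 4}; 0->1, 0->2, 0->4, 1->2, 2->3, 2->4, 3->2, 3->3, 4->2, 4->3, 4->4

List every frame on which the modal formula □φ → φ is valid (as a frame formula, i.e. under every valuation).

The schema corresponds to reflexivity: ∀x Rxx.
G1: fails — world w1 does not see itself.
G2: ✓.
G3: fails — world 0 does not see itself.

G2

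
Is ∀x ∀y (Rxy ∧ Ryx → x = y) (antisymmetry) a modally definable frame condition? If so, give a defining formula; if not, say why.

No

Modal frame validity is preserved under surjective bounded morphisms.
The 6-cycle (worlds 0,1,2,3,4,5 with 0→1→2→3→4→5→0) is antisymmetric. Sending even-indexed worlds to s and odd-indexed worlds to t is a surjective bounded morphism onto the two-world frame with s↔t, which is not antisymmetric.
So the class is not modally definable.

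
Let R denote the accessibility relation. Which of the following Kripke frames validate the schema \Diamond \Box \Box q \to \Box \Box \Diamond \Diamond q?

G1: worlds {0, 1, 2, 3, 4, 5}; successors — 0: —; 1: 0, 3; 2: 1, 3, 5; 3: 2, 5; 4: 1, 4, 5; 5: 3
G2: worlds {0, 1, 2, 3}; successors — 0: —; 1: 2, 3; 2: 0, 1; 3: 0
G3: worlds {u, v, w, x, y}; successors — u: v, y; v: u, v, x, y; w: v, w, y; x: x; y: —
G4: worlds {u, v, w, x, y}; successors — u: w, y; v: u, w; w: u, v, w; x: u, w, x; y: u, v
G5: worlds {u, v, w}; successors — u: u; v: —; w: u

Frame correspondent (Sahlqvist): \forall x \forall y \forall z ((xRy \wedge x R^2 z) \to \exists w (y R^2 w \wedge z R^2 w)) — i.e. a generalized confluence (Geach) condition.
G1: fails — 1R0, 1R²2 but no w with 0R²w and 2R²w.
G2: fails — 1R2, 1R²0 but no w with 2R²w and 0R²w.
G3: fails — uRv, uR²y but no t with vR²t and yR²t.
G4: ✓.
G5: ✓.

G4, G5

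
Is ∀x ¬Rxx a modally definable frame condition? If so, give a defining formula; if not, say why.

If a class were modally definable it would be closed under surjective bounded morphisms (Goldblatt–Thomason).
The 2-cycle (worlds a,b with a→b→a) is irreflexive, and the map sending every world to a single reflexive point • is a surjective bounded morphism (forth: every edge maps to (•,•); back: every world has a successor). So any modal formula valid on the 2-cycle is also valid on the reflexive point, which is not irreflexive.
So no modal formula (or set of formulas) defines exactly the irreflexive frames.

No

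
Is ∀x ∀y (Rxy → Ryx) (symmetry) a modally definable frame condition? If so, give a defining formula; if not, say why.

Yes, by r → □◇r

Yes: it is symmetry, defined by the B schema r → □◇r.
Suppose r→□◇r is valid. Take Rxy and set V(r)={x}. Then r at x, so □◇r at x, so ◇r at y, so some z with Ryz has r; z=x, i.e. Ryx.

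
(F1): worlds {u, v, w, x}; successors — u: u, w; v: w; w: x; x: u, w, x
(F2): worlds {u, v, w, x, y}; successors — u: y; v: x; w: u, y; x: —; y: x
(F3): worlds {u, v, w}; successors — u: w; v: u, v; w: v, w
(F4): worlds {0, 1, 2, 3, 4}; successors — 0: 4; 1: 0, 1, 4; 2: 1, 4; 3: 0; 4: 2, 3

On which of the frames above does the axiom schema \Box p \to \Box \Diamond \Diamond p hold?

The schema corresponds to a generalized confluence (Geach) condition: \forall x \forall z (xRz \to \exists w (xRw \wedge z R^2 w)).
(F1): ✓.
(F2): fails — uRy but no t with uRt and yR²t.
(F3): ✓.
(F4): fails — 1R0 but no w with 1Rw and 0R²w.

(F1), (F3)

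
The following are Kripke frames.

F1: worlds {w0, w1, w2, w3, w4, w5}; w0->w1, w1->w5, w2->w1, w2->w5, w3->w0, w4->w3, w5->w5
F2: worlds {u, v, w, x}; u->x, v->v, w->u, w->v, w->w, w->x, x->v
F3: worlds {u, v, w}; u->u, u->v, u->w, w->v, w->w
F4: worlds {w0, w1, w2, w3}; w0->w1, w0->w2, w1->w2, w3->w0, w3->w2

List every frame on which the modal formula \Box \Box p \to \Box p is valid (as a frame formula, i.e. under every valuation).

F3

Frame correspondent (Sahlqvist): \forall x \forall y (Rxy \to \exists z (Rxz \wedge Rzy)) — i.e. density.
F1: fails — Rw3w0 but no z with Rw3z and Rzw0.
F2: fails — Rux but no z with Ruz and Rzx.
F3: holds.
F4: fails — Rw1w2 but no z with Rw1z and Rzw2.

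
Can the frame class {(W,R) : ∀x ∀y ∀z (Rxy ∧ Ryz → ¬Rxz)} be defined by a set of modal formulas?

No

If a class were modally definable it would be closed under surjective bounded morphisms (Goldblatt–Thomason).
The 5-cycle (worlds s,t,u,v,w with s→t→u→v→w→s) is intransitive. Mapping every world to a single reflexive point • is a surjective bounded morphism; the reflexive point is not intransitive (R••∧R•• but R••).
Hence intransitivity is not modally definable.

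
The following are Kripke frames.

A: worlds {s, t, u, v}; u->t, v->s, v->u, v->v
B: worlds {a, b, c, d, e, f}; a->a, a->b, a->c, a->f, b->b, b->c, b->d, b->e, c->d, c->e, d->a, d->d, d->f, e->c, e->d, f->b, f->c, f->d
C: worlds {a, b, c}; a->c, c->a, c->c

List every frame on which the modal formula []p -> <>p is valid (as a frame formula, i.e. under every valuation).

B

This is the axiom for seriality; its first-order frame correspondent is forall x exists y Rxy.
A: fails — world s has no successor.
B: ✓.
C: fails — world b has no successor.
Valid on: B.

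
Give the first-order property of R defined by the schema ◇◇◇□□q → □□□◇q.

∀x ∀y ∀z ((xR³y ∧ xR³z) → ∃w (yR²w ∧ zRw))

This is a Sahlqvist (Geach-type) schema ◇^3□^2q → □^3◇^1q.
First-order correspondent: ∀x ∀y ∀z ((xR³y ∧ xR³z) → ∃w (yR²w ∧ zRw)).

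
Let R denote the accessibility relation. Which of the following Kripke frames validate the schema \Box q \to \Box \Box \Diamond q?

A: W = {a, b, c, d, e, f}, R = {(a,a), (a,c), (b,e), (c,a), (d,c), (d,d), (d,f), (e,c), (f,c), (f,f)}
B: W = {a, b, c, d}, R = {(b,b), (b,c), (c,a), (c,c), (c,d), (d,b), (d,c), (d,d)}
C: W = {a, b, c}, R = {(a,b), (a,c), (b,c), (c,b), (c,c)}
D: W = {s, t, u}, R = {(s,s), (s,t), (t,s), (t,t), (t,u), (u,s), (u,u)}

C, D

The schema corresponds to a generalized confluence (Geach) condition: \forall x \forall z (x R^2 z \to \exists w (xRw \wedge zRw)).
A: fails — bR²c but no w with bRw and cRw.
B: fails — bR²a but no w with bRw and aRw.
C: ✓.
D: ✓.
Valid on: C, D.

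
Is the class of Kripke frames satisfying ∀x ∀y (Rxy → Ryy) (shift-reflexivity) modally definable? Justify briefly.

Yes: it is shift-reflexivity, defined by the T□ schema □(□q → q).

Yes — defined by □(□q → q)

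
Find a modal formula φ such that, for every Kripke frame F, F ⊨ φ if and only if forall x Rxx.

The condition is reflexivity. The T schema □r → r defines it.
Suppose □r→r is valid. At any x set V(r)={w : Rxw}. Then □r holds at x, so r holds at x, i.e. Rxx.

□r → r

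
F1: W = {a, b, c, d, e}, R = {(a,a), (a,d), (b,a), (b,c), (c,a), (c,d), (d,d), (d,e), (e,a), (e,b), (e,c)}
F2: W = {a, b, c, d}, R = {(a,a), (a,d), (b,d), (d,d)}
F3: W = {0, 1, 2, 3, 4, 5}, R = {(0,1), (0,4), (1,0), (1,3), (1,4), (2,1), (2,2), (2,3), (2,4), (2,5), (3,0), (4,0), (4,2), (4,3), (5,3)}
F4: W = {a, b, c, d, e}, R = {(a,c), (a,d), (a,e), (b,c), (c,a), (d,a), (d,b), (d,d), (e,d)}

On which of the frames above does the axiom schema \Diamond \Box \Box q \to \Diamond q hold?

F1, F2, F4

The schema corresponds to a generalized confluence (Geach) condition: \forall x \forall y (xRy \to \exists w (y R^2 w \wedge xRw)).
F1: ✓.
F2: ✓.
F3: fails — 2R5 but no w with 5R²w and 2Rw.
F4: ✓.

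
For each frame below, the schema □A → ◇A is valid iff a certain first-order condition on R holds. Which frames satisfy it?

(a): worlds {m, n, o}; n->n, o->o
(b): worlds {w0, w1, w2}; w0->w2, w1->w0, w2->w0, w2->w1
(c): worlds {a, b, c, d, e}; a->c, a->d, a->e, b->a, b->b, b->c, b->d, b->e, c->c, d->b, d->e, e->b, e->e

(b), (c)

Frame correspondent (Sahlqvist): ∀x ∃y Rxy — i.e. seriality.
(a): fails — world m has no successor.
(b): condition met.
(c): condition met.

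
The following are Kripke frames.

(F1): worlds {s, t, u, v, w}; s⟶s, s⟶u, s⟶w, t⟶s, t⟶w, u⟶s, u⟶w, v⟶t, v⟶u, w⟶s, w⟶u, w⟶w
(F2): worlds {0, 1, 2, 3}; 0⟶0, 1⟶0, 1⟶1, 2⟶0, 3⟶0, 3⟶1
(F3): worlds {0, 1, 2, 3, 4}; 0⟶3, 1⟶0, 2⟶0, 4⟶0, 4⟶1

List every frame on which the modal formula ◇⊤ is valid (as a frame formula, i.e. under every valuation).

Frame correspondent (Sahlqvist): ∀x ∃y Rxy — i.e. seriality.
(F1): holds.
(F2): holds.
(F3): fails — world 3 has no successor.

(F1), (F2)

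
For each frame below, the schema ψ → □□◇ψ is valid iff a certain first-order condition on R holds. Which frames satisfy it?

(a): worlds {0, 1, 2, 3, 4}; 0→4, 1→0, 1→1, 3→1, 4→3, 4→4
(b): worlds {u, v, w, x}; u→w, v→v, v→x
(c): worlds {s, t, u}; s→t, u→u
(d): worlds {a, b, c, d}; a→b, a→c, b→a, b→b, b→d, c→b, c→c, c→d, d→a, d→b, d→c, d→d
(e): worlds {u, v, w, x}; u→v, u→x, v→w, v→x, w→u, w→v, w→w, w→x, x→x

Frame correspondent (Sahlqvist): ∀x ∀z (xR²z → ∃w (x = w ∧ zRw)) — i.e. a generalized confluence (Geach) condition.
(a): fails — 0R²3 but no w with 0=w and 3Rw.
(b): fails — vR²x but no t with v=t and xRt.
(c): ✓.
(d): fails — aR²a but no w with a=w and aRw.
(e): fails — uR²x but no t with u=t and xRt.
Valid on: (c).

(c)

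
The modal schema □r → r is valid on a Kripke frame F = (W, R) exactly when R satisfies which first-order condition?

reflexivity: ∀x Rxx

Suppose □r→r is valid. At any x set V(r)={w : Rxw}. Then □r holds at x, so r holds at x, i.e. Rxx.
The converse is a direct semantic check.
Frame condition: ∀x Rxx.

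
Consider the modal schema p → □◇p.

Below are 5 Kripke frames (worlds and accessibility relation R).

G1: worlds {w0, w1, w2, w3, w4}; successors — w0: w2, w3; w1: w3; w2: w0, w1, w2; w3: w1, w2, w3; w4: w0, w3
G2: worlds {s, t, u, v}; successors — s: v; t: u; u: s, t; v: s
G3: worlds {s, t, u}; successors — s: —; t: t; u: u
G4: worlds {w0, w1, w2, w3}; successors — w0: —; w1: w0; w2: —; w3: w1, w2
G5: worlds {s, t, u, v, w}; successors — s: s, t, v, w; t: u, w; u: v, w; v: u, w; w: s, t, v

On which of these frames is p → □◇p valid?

G3

This is the axiom for symmetry; its first-order frame correspondent is ∀x ∀y (Rxy → Ryx).
G1: fails — Rw3w2 but not Rw2w3.
G2: fails — Rus but not Rsu.
G3: ✓.
G4: fails — Rw1w0 but not Rw0w1.
G5: fails — Ruw but not Rwu.
Valid on: G3.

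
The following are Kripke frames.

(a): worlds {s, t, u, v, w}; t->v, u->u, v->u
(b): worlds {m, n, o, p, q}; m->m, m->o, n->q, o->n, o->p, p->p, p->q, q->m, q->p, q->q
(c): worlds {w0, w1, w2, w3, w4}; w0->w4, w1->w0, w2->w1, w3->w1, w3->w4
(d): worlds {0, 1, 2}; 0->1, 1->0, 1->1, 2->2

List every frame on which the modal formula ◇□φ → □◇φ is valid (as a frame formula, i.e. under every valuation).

(a), (d)

Frame correspondent (Sahlqvist): ∀x ∀y ∀z (Rxy ∧ Rxz → ∃w (Ryw ∧ Rzw)) — i.e. convergence.
(a): ✓.
(b): fails — Rmo and Rmm but o and m have no common successor.
(c): fails — Rw0w4 and Rw0w4 but w4 and w4 have no common successor.
(d): ✓.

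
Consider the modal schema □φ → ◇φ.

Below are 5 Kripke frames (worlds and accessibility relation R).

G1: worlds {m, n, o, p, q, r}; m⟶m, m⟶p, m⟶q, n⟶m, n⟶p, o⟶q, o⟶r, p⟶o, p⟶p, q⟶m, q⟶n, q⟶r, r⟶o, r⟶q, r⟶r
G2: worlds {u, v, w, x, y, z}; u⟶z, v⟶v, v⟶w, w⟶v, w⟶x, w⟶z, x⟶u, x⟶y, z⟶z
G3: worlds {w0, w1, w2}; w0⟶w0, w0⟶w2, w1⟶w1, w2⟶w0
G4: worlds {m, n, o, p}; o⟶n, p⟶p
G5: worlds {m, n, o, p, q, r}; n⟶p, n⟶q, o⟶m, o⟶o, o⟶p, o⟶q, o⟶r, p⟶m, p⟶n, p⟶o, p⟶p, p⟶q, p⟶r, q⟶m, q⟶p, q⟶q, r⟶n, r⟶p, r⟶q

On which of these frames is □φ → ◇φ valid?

G1, G3

Frame correspondent (Sahlqvist): ∀x ∃y Rxy — i.e. seriality.
G1: ✓.
G2: fails — world y has no successor.
G3: ✓.
G4: fails — world m has no successor.
G5: fails — world m has no successor.
Valid on: G1, G3.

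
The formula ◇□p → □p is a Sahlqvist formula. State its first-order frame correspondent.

Equivalently (dual form): ◇p → □◇p.
Suppose ◇p→□◇p is valid. Take Rxy, Rxz and set V(p)={y}. Then ◇p at x, so □◇p at x, so ◇p at z, so some w with Rzw has p; w=y, i.e. Rzy. By symmetry of the argument, Ryz.
Conversely, any frame satisfying ∀x ∀y ∀z (Rxy ∧ Rxz → Ryz) validates the schema.
So the correspondent is the Euclidean property.

the Euclidean property: ∀x ∀y ∀z (Rxy ∧ Rxz → Ryz)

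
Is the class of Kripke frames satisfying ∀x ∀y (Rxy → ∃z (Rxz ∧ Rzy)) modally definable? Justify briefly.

The condition is density. A defining modal formula is □□p → □p.

Yes, by □□p → □p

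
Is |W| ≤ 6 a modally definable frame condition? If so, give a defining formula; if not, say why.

Any modally definable frame class is closed under disjoint unions.
Any modal formula valid on each of 7 disjoint one-world frames is valid on their disjoint union (validity is preserved under disjoint unions). Each one-world frame has |W|=1≤6, but the union has |W|=7.
So the class is not modally definable.

Not modally definable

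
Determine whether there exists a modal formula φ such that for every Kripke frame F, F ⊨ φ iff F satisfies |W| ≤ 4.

If a class were modally definable it would be closed under disjoint unions (Goldblatt–Thomason).
Any modal formula valid on each of 5 disjoint one-world frames is valid on their disjoint union (validity is preserved under disjoint unions). Each one-world frame has |W|=1≤4, but the union has |W|=5.
Hence having at most 4 worlds is not modally definable.

No — not modally definable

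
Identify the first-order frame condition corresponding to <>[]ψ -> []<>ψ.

This is the .2 axiom.
It corresponds to convergence: forall x forall y forall z (Rxy & Rxz -> exists w (Ryw & Rzw)).

convergence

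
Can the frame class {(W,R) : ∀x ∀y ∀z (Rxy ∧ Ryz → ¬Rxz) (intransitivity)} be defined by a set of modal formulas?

No — not modally definable

Any modally definable frame class is closed under surjective bounded morphisms.
The 7-cycle (worlds w0,w1,w2,w3,w4,w5,w6 with w0→w1→w2→w3→w4→w5→w6→w0) is intransitive. Mapping every world to a single reflexive point • is a surjective bounded morphism; the reflexive point is not intransitive (R••∧R•• but R••).
So the class is not modally definable.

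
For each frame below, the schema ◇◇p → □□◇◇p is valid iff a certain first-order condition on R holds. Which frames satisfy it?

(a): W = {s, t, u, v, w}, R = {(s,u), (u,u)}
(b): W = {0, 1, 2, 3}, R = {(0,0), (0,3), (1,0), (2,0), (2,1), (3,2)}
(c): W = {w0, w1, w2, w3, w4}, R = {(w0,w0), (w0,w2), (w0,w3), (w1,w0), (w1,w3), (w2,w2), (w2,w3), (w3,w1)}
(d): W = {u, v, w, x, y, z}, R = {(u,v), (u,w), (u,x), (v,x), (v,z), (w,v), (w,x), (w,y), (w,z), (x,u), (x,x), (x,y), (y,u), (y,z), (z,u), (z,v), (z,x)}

(a)

The schema corresponds to a generalized confluence (Geach) condition: ∀x ∀y ∀z ((xR²y ∧ xR²z) → ∃w (y = w ∧ zR²w)).
(a): condition met.
(b): fails — 0R²2, 0R²2 but no w with 2=w and 2R²w.
(c): fails — w0R²w0, w0R²w2 but no w with w0=w and w2R²w.
(d): fails — uR²y, uR²y but no t with y=t and yR²t.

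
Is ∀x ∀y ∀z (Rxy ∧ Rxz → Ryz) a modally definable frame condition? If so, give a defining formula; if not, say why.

Yes: it is the Euclidean property, defined by the 5 schema ◇r → □◇r.

Definable; ◇r → □◇r defines it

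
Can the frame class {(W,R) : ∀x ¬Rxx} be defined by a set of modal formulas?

Modal frame validity is preserved under surjective bounded morphisms.
The 5-cycle (worlds a,b,c,d,e with a→b→c→d→e→a) is irreflexive, and the map sending every world to a single reflexive point • is a surjective bounded morphism (forth: every edge maps to (•,•); back: every world has a successor). So any modal formula valid on the 5-cycle is also valid on the reflexive point, which is not irreflexive.
So the class is not modally definable.

No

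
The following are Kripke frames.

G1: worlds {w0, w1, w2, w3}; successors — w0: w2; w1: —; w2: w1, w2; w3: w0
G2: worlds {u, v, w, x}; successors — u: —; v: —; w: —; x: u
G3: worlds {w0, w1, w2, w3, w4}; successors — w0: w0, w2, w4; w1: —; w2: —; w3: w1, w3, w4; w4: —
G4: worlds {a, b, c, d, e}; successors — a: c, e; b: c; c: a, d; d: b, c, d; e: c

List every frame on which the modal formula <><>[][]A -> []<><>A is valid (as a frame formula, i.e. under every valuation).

The schema corresponds to a generalized confluence (Geach) condition: forall x forall y forall z ((x R^2 y & xRz) -> exists w (y R^2 w & z R^2 w)).
G1: fails — w0R²w1, w0Rw2 but no w with w1R²w and w2R²w.
G2: ✓.
G3: fails — w0R²w0, w0Rw2 but no w with w0R²w and w2R²w.
G4: ✓.
Valid on: G2, G4.

G2, G4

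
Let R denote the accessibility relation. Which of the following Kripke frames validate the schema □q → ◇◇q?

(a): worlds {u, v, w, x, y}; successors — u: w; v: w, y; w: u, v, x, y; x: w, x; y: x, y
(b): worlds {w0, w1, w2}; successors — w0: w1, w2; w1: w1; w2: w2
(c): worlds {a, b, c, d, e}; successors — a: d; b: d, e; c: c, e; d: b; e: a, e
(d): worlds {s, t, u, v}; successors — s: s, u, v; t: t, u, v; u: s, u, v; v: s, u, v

(b), (d)

The schema corresponds to a generalized confluence (Geach) condition: ∀x ∃w (xRw ∧ xR²w).
(a): fails — at u but no t with uRt and uR²t.
(b): holds.
(c): fails — at a but no w with aRw and aR²w.
(d): holds.
Valid on: (b), (d).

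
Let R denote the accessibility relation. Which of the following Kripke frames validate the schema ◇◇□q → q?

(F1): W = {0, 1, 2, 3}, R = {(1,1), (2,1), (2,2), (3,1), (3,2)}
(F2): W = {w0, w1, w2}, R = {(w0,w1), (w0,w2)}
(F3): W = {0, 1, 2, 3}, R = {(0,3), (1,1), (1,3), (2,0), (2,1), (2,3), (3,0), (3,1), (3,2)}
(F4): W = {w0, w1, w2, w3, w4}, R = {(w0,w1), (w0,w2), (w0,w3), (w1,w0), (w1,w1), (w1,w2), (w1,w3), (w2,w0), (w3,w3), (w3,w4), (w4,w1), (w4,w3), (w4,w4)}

(F2)

The schema corresponds to a generalized confluence (Geach) condition: ∀x ∀y (xR²y → ∃w (yRw ∧ x = w)).
(F1): fails — 2R²1 but no w with 1Rw and 2=w.
(F2): holds.
(F3): fails — 0R²0 but no w with 0Rw and 0=w.
(F4): fails — w0R²w0 but no w with w0Rw and w0=w.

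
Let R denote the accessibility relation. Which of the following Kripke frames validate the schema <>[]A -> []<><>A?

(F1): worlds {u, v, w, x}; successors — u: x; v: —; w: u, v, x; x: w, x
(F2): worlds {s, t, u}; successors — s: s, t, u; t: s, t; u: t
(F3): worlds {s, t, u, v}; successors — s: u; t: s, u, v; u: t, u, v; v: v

(F2)

This is the axiom for a generalized confluence (Geach) condition; its first-order frame correspondent is forall x forall y forall z ((xRy & xRz) -> exists w (yRw & z R^2 w)).
(F1): fails — wRu, wRv but no t with uRt and vR²t.
(F2): ✓.
(F3): fails — tRs, tRv but no w with sRw and vR²w.
Valid on: (F2).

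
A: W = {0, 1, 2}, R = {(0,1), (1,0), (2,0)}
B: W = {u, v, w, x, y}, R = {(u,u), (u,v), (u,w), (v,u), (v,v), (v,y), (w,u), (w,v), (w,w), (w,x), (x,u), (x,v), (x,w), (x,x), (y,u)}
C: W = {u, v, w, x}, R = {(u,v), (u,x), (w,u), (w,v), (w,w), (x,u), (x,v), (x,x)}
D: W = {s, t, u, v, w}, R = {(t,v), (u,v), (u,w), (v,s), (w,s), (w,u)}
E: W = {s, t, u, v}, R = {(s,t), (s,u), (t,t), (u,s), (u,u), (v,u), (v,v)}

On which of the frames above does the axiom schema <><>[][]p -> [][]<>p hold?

B

This is the axiom for a generalized confluence (Geach) condition; its first-order frame correspondent is forall x forall y forall z ((x R^2 y & x R^2 z) -> exists w (y R^2 w & zRw)).
A: fails — 0R²0, 0R²0 but no w with 0R²w and 0Rw.
B: satisfies the condition.
C: fails — uR²u, uR²v but no t with uR²t and vRt.
D: fails — tR²s, tR²s but no w* with sR²w* and sRw*.
E: fails — sR²t, sR²u but no w with tR²w and uRw.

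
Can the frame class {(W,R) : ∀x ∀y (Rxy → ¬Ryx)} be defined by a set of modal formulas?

If a class were modally definable it would be closed under surjective bounded morphisms (Goldblatt–Thomason).
The 3-cycle (worlds 0,1,2 with 0→1→2→0) is asymmetric. Mapping every world to a single reflexive point • is a surjective bounded morphism, and the reflexive point is not asymmetric (R•• but asymmetry requires ¬R••).
Hence asymmetry is not modally definable.

No — not modally definable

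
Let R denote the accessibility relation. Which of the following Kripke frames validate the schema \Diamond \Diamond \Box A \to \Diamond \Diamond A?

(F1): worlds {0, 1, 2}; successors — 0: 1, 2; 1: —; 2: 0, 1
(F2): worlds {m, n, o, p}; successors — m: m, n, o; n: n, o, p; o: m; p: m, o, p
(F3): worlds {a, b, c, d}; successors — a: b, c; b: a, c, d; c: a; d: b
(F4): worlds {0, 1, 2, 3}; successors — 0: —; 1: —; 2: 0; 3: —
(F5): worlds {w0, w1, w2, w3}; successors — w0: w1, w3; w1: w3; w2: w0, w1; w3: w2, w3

Frame correspondent (Sahlqvist): \forall x \forall y (x R^2 y \to \exists w (yRw \wedge x R^2 w)) — i.e. a generalized confluence (Geach) condition.
(F1): fails — 0R²1 but no w with 1Rw and 0R²w.
(F2): holds.
(F3): fails — aR²d but no w with dRw and aR²w.
(F4): holds.
(F5): fails — w0R²w2 but no w with w2Rw and w0R²w.

(F2), (F4)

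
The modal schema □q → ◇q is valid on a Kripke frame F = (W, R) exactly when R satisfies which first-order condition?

Suppose □q→◇q is valid. At any x set V(q)=W. Then □q at x, so ◇q at x, so x has a successor.
Conversely, on a frame with seriality the schema holds at every world under every valuation.
So the correspondent is seriality.

seriality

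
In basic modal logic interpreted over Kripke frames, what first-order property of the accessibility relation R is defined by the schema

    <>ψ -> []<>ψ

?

the Euclidean property

This schema is the 5 axiom.
Its frame correspondent is the Euclidean property — forall x forall y forall z (Rxy & Rxz -> Ryz).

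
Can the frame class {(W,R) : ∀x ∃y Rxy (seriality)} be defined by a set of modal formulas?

Definable; □r → ◇r defines it

This is a Sahlqvist condition; the D axiom □r → ◇r defines it.
Suppose □r→◇r is valid. At any x set V(r)=W. Then □r at x, so ◇r at x, so x has a successor.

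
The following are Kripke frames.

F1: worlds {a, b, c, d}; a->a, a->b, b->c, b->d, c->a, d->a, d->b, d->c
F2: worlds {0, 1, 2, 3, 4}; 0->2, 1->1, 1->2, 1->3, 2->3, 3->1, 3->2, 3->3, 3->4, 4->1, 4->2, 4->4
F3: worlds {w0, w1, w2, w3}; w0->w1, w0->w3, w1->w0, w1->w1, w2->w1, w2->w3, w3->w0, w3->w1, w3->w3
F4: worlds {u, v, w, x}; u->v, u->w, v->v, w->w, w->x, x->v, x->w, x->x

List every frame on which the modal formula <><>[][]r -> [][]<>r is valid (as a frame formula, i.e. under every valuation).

F2, F3

This is the axiom for a generalized confluence (Geach) condition; its first-order frame correspondent is forall x forall y forall z ((x R^2 y & x R^2 z) -> exists w (y R^2 w & zRw)).
F1: fails — aR²c, aR²b but no w with cR²w and bRw.
F2: satisfies the condition.
F3: satisfies the condition.
F4: fails — uR²v, uR²w but no t with vR²t and wRt.
Valid on: F2, F3.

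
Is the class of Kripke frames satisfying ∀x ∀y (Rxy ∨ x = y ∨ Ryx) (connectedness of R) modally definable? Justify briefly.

Any modally definable frame class is closed under disjoint unions.
Take 2 disjoint single-world reflexive frames: each is trivially connected, but their disjoint union has 2 worlds with no edge between distinct components, so it is not connected.
Hence connectedness of R is not modally definable.

No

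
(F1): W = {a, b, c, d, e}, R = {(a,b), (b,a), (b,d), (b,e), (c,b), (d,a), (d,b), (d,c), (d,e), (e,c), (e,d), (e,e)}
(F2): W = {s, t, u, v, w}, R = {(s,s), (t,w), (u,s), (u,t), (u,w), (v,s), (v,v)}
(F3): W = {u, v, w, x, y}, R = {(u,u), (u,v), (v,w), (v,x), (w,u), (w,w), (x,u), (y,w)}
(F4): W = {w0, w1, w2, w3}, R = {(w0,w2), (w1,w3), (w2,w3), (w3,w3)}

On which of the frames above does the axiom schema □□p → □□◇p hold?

(F4)

This is the axiom for a generalized confluence (Geach) condition; its first-order frame correspondent is ∀x ∀z (xR²z → ∃w (xR²w ∧ zRw)).
(F1): fails — aR²a but no w with aR²w and aRw.
(F2): fails — uR²w but no w* with uR²w* and wRw*.
(F3): fails — xR²v but no t with xR²t and vRt.
(F4): holds.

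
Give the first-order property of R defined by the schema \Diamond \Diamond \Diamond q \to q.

\forall x \forall y (x R^3 y \to \exists w (y = w \wedge x = w))

This is a Sahlqvist (Geach-type) schema ◇^3□^0q → □^0◇^0q.
First-order correspondent: \forall x \forall y (x R^3 y \to \exists w (y = w \wedge x = w)).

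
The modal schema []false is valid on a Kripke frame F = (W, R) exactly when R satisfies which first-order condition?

□⊥ is valid iff no world has any successor (otherwise □⊥ fails at any world with one).

Emptiness of R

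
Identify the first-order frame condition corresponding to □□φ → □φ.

density

Suppose □□φ→□φ is valid. Take Rxy and set V(φ)={w : xR²w}. Then □□φ at x, so □φ at x, so φ at y, i.e. ∃z(Rxz∧Rzy).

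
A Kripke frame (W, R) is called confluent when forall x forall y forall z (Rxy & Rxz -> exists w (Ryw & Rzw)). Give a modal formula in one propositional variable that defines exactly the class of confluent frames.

The condition is convergence. The .2 schema ◇□s → □◇s defines it.
Suppose ◇□s→□◇s is valid. Take Rxy, Rxz and set V(s)={w : Ryw}. Then □s at y so ◇□s at x, so □◇s at x, so ◇s at z, giving w with Rzw and Ryw.

◇□s → □◇s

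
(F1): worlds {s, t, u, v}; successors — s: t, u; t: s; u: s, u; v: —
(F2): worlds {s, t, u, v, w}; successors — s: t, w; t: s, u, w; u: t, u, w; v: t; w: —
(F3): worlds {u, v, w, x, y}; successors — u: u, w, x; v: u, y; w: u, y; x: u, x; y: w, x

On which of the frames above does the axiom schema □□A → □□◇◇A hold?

(F1), (F3)

The schema corresponds to a generalized confluence (Geach) condition: ∀x ∀z (xR²z → ∃w (xR²w ∧ zR²w)).
(F1): satisfies the condition.
(F2): fails — sR²w but no w* with sR²w* and wR²w*.
(F3): satisfies the condition.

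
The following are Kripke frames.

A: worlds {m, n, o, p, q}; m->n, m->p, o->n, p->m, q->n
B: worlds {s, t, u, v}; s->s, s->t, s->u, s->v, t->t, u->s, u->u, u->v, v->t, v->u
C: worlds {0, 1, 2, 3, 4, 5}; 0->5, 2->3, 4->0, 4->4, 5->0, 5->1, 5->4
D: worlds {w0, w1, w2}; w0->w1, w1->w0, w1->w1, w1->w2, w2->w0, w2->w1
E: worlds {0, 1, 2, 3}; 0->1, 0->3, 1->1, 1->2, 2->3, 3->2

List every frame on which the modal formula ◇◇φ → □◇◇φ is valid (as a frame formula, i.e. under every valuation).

D

Frame correspondent (Sahlqvist): ∀x ∀y ∀z ((xR²y ∧ xRz) → ∃w (y = w ∧ zR²w)) — i.e. a generalized confluence (Geach) condition.
A: fails — mR²m, mRn but no w with m=w and nR²w.
B: fails — sR²s, sRt but no w with s=w and tR²w.
C: fails — 0R²1, 0R5 but no w with 1=w and 5R²w.
D: condition met.
E: fails — 0R²1, 0R3 but no w with 1=w and 3R²w.
Valid on: D.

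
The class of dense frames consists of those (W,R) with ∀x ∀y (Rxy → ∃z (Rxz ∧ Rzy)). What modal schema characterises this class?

□□s → □s

The condition is density. The C4 schema □□s → □s defines it.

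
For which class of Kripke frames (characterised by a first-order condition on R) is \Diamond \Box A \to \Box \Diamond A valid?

Suppose ◇□A→□◇A is valid. Take Rxy, Rxz and set V(A)={w : Ryw}. Then □A at y so ◇□A at x, so □◇A at x, so ◇A at z, giving w with Rzw and Ryw.

convergence: \forall x \forall y \forall z (Rxy \wedge Rxz \to \exists w (Ryw \wedge Rzw))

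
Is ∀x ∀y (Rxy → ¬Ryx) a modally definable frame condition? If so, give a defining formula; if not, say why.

No

Any modally definable frame class is closed under surjective bounded morphisms.
The 3-cycle (worlds 0,1,2 with 0→1→2→0) is asymmetric. Mapping every world to a single reflexive point • is a surjective bounded morphism, and the reflexive point is not asymmetric (R•• but asymmetry requires ¬R••).
So the class is not modally definable.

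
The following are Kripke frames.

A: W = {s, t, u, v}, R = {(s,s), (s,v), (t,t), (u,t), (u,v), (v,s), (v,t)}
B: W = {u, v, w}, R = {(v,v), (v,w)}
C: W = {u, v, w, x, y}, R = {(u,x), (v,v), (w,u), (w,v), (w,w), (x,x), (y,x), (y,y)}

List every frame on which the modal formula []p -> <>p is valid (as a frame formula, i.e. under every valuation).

A, C

Frame correspondent (Sahlqvist): forall x exists y Rxy — i.e. seriality.
A: satisfies the condition.
B: fails — world u has no successor.
C: satisfies the condition.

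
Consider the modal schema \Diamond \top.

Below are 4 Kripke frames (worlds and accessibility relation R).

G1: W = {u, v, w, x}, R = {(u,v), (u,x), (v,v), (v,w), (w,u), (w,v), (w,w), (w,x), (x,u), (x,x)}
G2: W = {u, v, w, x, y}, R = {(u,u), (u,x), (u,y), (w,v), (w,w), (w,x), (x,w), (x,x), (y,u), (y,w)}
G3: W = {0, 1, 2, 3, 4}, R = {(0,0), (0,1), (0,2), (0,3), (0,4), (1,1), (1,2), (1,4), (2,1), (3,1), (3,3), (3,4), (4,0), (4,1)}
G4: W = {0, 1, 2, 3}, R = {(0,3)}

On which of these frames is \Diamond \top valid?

This is the axiom for seriality; its first-order frame correspondent is \forall x \exists y Rxy.
G1: condition met.
G2: fails — world v has no successor.
G3: condition met.
G4: fails — world 1 has no successor.
Valid on: G1, G3.

G1, G3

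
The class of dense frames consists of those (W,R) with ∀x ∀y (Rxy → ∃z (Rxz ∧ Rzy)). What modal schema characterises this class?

This is density; the standard corresponding axiom is C4: □□p → □p.
Suppose □□p→□p is valid. Take Rxy and set V(p)={w : xR²w}. Then □□p at x, so □p at x, so p at y, i.e. ∃z(Rxz∧Rzy).

□□p → □p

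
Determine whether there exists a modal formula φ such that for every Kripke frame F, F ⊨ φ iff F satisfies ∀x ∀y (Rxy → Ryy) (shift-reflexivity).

Yes, by □(□r → r)

Yes: it is shift-reflexivity, defined by the T□ schema □(□r → r).
Suppose □(□r→r) is valid. Take Rxy and set V(r)={w : Ryw}. Then at y, □r holds; since □(□r→r) at x, □r→r at y, so r at y, i.e. Ryy.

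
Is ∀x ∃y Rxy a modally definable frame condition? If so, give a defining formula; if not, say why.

Yes: it is seriality, defined by the D schema □p → ◇p.
Suppose □p→◇p is valid. At any x set V(p)=W. Then □p at x, so ◇p at x, so x has a successor.

Yes — defined by □p → ◇p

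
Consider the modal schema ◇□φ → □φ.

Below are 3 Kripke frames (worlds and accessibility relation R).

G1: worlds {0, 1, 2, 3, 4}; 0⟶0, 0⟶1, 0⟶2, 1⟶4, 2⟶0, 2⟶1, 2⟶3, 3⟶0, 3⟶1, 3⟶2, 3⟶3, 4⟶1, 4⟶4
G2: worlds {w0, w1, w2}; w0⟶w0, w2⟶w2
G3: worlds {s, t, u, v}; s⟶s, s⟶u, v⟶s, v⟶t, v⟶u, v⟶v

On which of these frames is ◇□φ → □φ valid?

The schema corresponds to the Euclidean property: ∀x ∀y ∀z (Rxy ∧ Rxz → Ryz).
G1: fails — R02 and R02 but not R22.
G2: holds.
G3: fails — Rsu and Rsu but not Ruu.
Valid on: G2.

G2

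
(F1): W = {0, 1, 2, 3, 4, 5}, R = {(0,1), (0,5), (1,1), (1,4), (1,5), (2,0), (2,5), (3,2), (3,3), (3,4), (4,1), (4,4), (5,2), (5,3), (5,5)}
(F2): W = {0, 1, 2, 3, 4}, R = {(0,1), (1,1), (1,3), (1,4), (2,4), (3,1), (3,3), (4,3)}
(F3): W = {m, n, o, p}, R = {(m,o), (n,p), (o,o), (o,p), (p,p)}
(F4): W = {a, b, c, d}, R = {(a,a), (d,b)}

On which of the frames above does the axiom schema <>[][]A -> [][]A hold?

Frame correspondent (Sahlqvist): forall x forall y forall z ((xRy & x R^2 z) -> exists w (y R^2 w & z = w)) — i.e. a generalized confluence (Geach) condition.
(F1): fails — 0R5, 0R²1 but no w with 5R²w and 1=w.
(F2): fails — 1R4, 1R²4 but no w with 4R²w and 4=w.
(F3): fails — oRp, oR²o but no w with pR²w and o=w.
(F4): condition met.

(F4)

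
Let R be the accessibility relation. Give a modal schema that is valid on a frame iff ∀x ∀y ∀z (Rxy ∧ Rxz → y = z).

◇q → □q

The condition is partial functionality. The CD schema ◇q → □q defines it.
Suppose ◇q→□q is valid. Take Rxy, Rxz and set V(q)={y}. Then ◇q at x, so □q at x, so q at z, i.e. z=y.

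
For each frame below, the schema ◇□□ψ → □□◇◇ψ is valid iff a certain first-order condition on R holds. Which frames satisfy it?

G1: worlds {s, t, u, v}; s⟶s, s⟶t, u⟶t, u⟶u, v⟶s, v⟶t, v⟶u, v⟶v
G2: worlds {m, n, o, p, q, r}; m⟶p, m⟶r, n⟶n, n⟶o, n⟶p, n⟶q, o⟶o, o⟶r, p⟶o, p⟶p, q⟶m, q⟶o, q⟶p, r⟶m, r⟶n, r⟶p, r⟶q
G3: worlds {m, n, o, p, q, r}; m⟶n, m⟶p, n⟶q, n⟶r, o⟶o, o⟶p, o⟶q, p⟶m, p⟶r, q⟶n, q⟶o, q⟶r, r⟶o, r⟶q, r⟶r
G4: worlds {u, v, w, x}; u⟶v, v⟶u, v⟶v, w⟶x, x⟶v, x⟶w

The schema corresponds to a generalized confluence (Geach) condition: ∀x ∀y ∀z ((xRy ∧ xR²z) → ∃w (yR²w ∧ zR²w)).
G1: fails — sRs, sR²t but no w with sR²w and tR²w.
G2: ✓.
G3: ✓.
G4: ✓.

G2, G3, G4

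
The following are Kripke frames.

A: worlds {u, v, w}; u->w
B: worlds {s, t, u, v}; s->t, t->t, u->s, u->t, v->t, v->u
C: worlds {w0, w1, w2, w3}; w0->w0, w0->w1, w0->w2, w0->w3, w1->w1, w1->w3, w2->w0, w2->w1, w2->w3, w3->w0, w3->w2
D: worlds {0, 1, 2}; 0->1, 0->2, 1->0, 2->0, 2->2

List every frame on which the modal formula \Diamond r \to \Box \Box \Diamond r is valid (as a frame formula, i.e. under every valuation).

A

This is the axiom for a generalized confluence (Geach) condition; its first-order frame correspondent is \forall x \forall y \forall z ((xRy \wedge x R^2 z) \to \exists w (y = w \wedge zRw)).
A: holds.
B: fails — uRs, uR²t but no w with s=w and tRw.
C: fails — w0Rw0, w0R²w1 but no w with w0=w and w1Rw.
D: fails — 0R1, 0R²2 but no w with 1=w and 2Rw.
Valid on: A.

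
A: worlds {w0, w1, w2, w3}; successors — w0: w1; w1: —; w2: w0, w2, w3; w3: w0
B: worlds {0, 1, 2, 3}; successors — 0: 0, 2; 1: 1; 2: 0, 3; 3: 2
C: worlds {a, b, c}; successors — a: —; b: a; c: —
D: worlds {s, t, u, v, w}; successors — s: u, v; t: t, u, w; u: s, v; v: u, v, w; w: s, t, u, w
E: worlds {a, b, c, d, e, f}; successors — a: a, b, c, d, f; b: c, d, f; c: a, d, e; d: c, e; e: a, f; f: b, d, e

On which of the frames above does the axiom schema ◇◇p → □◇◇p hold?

Frame correspondent (Sahlqvist): ∀x ∀y ∀z ((xR²y ∧ xRz) → ∃w (y = w ∧ zR²w)) — i.e. a generalized confluence (Geach) condition.
A: fails — w2R²w0, w2Rw0 but no w with w0=w and w0R²w.
B: fails — 0R²3, 0R2 but no w with 3=w and 2R²w.
C: satisfies the condition.
D: fails — sR²s, sRu but no w* with s=w* and uR²w*.
E: fails — aR²b, aRd but no w with b=w and dR²w.

C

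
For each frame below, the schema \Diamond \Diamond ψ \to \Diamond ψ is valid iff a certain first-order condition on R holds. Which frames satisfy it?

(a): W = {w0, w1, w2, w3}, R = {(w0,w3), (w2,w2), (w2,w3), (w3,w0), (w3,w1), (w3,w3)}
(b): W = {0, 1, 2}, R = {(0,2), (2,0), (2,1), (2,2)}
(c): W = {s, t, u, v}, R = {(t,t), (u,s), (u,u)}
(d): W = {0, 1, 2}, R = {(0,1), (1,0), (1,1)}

This is the axiom for transitivity; its first-order frame correspondent is \forall x \forall y \forall z (Rxy \wedge Ryz \to Rxz).
(a): fails — Rw0w3 and Rw3w1 but not Rw0w1.
(b): fails — R02 and R20 but not R00.
(c): ✓.
(d): fails — R01 and R10 but not R00.

(c)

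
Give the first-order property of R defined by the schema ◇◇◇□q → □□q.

∀x ∀y ∀z ((xR³y ∧ xR²z) → ∃w (yRw ∧ z = w))

This is a Sahlqvist (Geach-type) schema ◇^3□^1q → □^2◇^0q.
Minimal-valuation argument: fix x; take any y with xR^3y and any z with xR^2z. Set V(q) to the set of worlds R-reachable from y in exactly 1 step. Then □^1q holds at y, so the antecedent holds at x; validity forces ◇^0q at z, giving a w with zR^0w and yR^1w.
First-order correspondent: ∀x ∀y ∀z ((xR³y ∧ xR²z) → ∃w (yRw ∧ z = w)).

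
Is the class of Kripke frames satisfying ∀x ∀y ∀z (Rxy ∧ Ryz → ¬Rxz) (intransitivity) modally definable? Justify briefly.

No — not modally definable

If a class were modally definable it would be closed under surjective bounded morphisms (Goldblatt–Thomason).
The 5-cycle (worlds w0,w1,w2,w3,w4 with w0→w1→w2→w3→w4→w0) is intransitive. Mapping every world to a single reflexive point • is a surjective bounded morphism; the reflexive point is not intransitive (R••∧R•• but R••).
So no modal formula (or set of formulas) defines exactly the intransitive frames.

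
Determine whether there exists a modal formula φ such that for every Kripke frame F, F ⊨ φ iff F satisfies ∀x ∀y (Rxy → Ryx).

Yes, by q → □◇q

Yes: it is symmetry, defined by the B schema q → □◇q.
Suppose q→□◇q is valid. Take Rxy and set V(q)={x}. Then q at x, so □◇q at x, so ◇q at y, so some z with Ryz has q; z=x, i.e. Ryx.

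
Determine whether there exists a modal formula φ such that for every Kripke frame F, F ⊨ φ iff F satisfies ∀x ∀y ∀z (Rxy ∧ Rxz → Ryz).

This is a Sahlqvist condition; the 5 axiom ◇q → □◇q defines it.
Suppose ◇q→□◇q is valid. Take Rxy, Rxz and set V(q)={y}. Then ◇q at x, so □◇q at x, so ◇q at z, so some w with Rzw has q; w=y, i.e. Rzy. By symmetry of the argument, Ryz.

Definable; ◇q → □◇q defines it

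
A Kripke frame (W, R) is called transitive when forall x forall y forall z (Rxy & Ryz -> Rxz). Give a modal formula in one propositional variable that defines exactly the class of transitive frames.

This is transitivity; the standard corresponding axiom is 4: □q → □□q.
Suppose □q→□□q is valid. Take Rxy, Ryz and set V(q)={w : Rxw}. Then □q at x, so □□q at x, so □q at y, so q at z, i.e. Rxz.

□q → □□q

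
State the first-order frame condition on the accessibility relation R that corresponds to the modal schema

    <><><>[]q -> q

This is a Sahlqvist (Geach-type) schema ◇^3□^1q → □^0◇^0q.
Minimal-valuation argument: fix x; take any y with xR^3y and any z with xR^0z. Set V(q) to the set of worlds R-reachable from y in exactly 1 step. Then □^1q holds at y, so the antecedent holds at x; validity forces ◇^0q at z, giving a w with zR^0w and yR^1w.
First-order correspondent: forall x forall y (x R^3 y -> exists w (yRw & x = w)).

forall x forall y (x R^3 y -> exists w (yRw & x = w))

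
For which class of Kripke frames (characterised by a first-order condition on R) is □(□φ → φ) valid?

Suppose □(□φ→φ) is valid. Take Rxy and set V(φ)={w : Ryw}. Then at y, □φ holds; since □(□φ→φ) at x, □φ→φ at y, so φ at y, i.e. Ryy.

Shift-reflexivity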